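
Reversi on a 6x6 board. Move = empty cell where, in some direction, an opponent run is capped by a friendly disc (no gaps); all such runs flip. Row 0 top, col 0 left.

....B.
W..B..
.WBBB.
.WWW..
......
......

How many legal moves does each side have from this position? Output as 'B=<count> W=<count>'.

-- B to move --
(0,0): no bracket -> illegal
(0,1): no bracket -> illegal
(1,1): no bracket -> illegal
(1,2): no bracket -> illegal
(2,0): flips 1 -> legal
(3,0): no bracket -> illegal
(3,4): no bracket -> illegal
(4,0): flips 1 -> legal
(4,1): flips 1 -> legal
(4,2): flips 2 -> legal
(4,3): flips 1 -> legal
(4,4): flips 1 -> legal
B mobility = 6
-- W to move --
(0,2): no bracket -> illegal
(0,3): flips 2 -> legal
(0,5): no bracket -> illegal
(1,1): flips 1 -> legal
(1,2): flips 1 -> legal
(1,4): flips 1 -> legal
(1,5): flips 1 -> legal
(2,5): flips 3 -> legal
(3,4): no bracket -> illegal
(3,5): no bracket -> illegal
W mobility = 6

Answer: B=6 W=6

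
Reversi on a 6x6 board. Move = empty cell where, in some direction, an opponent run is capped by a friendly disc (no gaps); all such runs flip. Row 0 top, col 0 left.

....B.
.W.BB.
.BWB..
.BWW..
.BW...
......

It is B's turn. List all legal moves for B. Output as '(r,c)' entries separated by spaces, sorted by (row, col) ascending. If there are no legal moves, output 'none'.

(0,0): no bracket -> illegal
(0,1): flips 1 -> legal
(0,2): no bracket -> illegal
(1,0): no bracket -> illegal
(1,2): no bracket -> illegal
(2,0): no bracket -> illegal
(2,4): no bracket -> illegal
(3,4): flips 2 -> legal
(4,3): flips 3 -> legal
(4,4): no bracket -> illegal
(5,1): no bracket -> illegal
(5,2): no bracket -> illegal
(5,3): flips 1 -> legal

Answer: (0,1) (3,4) (4,3) (5,3)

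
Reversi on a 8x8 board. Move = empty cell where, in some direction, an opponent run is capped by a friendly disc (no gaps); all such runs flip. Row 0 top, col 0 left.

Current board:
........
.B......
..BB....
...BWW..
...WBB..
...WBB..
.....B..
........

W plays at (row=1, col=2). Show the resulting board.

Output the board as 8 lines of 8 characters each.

Answer: ........
.BW.....
..BW....
...BWW..
...WBB..
...WBB..
.....B..
........

Derivation:
Place W at (1,2); scan 8 dirs for brackets.
Dir NW: first cell '.' (not opp) -> no flip
Dir N: first cell '.' (not opp) -> no flip
Dir NE: first cell '.' (not opp) -> no flip
Dir W: opp run (1,1), next='.' -> no flip
Dir E: first cell '.' (not opp) -> no flip
Dir SW: first cell '.' (not opp) -> no flip
Dir S: opp run (2,2), next='.' -> no flip
Dir SE: opp run (2,3) capped by W -> flip
All flips: (2,3)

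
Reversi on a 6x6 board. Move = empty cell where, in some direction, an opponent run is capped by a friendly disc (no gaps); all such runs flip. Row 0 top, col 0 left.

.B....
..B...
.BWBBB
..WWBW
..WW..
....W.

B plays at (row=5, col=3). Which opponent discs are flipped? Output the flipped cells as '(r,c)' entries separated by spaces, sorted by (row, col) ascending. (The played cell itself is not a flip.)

Answer: (3,3) (4,3)

Derivation:
Dir NW: opp run (4,2), next='.' -> no flip
Dir N: opp run (4,3) (3,3) capped by B -> flip
Dir NE: first cell '.' (not opp) -> no flip
Dir W: first cell '.' (not opp) -> no flip
Dir E: opp run (5,4), next='.' -> no flip
Dir SW: edge -> no flip
Dir S: edge -> no flip
Dir SE: edge -> no flip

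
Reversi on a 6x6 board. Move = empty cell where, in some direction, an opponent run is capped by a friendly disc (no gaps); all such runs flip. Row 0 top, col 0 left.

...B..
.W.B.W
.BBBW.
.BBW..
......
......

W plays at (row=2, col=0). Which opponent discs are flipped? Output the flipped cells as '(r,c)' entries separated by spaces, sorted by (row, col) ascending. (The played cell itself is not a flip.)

Dir NW: edge -> no flip
Dir N: first cell '.' (not opp) -> no flip
Dir NE: first cell 'W' (not opp) -> no flip
Dir W: edge -> no flip
Dir E: opp run (2,1) (2,2) (2,3) capped by W -> flip
Dir SW: edge -> no flip
Dir S: first cell '.' (not opp) -> no flip
Dir SE: opp run (3,1), next='.' -> no flip

Answer: (2,1) (2,2) (2,3)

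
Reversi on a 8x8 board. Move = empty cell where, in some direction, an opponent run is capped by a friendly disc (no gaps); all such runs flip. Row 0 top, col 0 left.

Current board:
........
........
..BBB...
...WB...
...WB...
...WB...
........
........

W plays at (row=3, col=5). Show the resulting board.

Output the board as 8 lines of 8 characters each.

Answer: ........
........
..BBB...
...WWW..
...WW...
...WB...
........
........

Derivation:
Place W at (3,5); scan 8 dirs for brackets.
Dir NW: opp run (2,4), next='.' -> no flip
Dir N: first cell '.' (not opp) -> no flip
Dir NE: first cell '.' (not opp) -> no flip
Dir W: opp run (3,4) capped by W -> flip
Dir E: first cell '.' (not opp) -> no flip
Dir SW: opp run (4,4) capped by W -> flip
Dir S: first cell '.' (not opp) -> no flip
Dir SE: first cell '.' (not opp) -> no flip
All flips: (3,4) (4,4)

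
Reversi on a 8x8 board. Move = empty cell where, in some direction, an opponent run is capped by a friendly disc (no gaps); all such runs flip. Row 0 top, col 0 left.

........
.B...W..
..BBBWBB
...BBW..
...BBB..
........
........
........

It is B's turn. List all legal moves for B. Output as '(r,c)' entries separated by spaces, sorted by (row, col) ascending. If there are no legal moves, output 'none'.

(0,4): flips 1 -> legal
(0,5): flips 3 -> legal
(0,6): flips 1 -> legal
(1,4): no bracket -> illegal
(1,6): flips 1 -> legal
(3,6): flips 1 -> legal
(4,6): flips 1 -> legal

Answer: (0,4) (0,5) (0,6) (1,6) (3,6) (4,6)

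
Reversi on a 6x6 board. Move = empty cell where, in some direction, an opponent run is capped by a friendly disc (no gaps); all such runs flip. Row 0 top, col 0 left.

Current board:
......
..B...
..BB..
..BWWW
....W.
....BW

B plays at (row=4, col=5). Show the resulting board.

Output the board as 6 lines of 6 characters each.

Place B at (4,5); scan 8 dirs for brackets.
Dir NW: opp run (3,4) capped by B -> flip
Dir N: opp run (3,5), next='.' -> no flip
Dir NE: edge -> no flip
Dir W: opp run (4,4), next='.' -> no flip
Dir E: edge -> no flip
Dir SW: first cell 'B' (not opp) -> no flip
Dir S: opp run (5,5), next=edge -> no flip
Dir SE: edge -> no flip
All flips: (3,4)

Answer: ......
..B...
..BB..
..BWBW
....WB
....BW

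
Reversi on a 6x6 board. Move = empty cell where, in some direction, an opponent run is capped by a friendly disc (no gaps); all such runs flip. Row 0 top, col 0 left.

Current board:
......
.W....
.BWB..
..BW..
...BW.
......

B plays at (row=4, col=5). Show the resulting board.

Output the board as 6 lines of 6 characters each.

Place B at (4,5); scan 8 dirs for brackets.
Dir NW: first cell '.' (not opp) -> no flip
Dir N: first cell '.' (not opp) -> no flip
Dir NE: edge -> no flip
Dir W: opp run (4,4) capped by B -> flip
Dir E: edge -> no flip
Dir SW: first cell '.' (not opp) -> no flip
Dir S: first cell '.' (not opp) -> no flip
Dir SE: edge -> no flip
All flips: (4,4)

Answer: ......
.W....
.BWB..
..BW..
...BBB
......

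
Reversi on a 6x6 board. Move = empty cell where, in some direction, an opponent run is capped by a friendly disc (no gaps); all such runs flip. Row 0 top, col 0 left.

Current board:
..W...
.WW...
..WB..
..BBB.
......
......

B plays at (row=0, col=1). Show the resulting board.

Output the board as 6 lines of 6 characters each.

Answer: .BW...
.WB...
..WB..
..BBB.
......
......

Derivation:
Place B at (0,1); scan 8 dirs for brackets.
Dir NW: edge -> no flip
Dir N: edge -> no flip
Dir NE: edge -> no flip
Dir W: first cell '.' (not opp) -> no flip
Dir E: opp run (0,2), next='.' -> no flip
Dir SW: first cell '.' (not opp) -> no flip
Dir S: opp run (1,1), next='.' -> no flip
Dir SE: opp run (1,2) capped by B -> flip
All flips: (1,2)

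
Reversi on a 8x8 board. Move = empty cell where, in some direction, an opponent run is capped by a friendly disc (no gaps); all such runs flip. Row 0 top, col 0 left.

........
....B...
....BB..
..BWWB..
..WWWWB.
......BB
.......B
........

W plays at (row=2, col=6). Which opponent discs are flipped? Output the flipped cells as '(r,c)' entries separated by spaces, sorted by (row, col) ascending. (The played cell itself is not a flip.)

Answer: (3,5)

Derivation:
Dir NW: first cell '.' (not opp) -> no flip
Dir N: first cell '.' (not opp) -> no flip
Dir NE: first cell '.' (not opp) -> no flip
Dir W: opp run (2,5) (2,4), next='.' -> no flip
Dir E: first cell '.' (not opp) -> no flip
Dir SW: opp run (3,5) capped by W -> flip
Dir S: first cell '.' (not opp) -> no flip
Dir SE: first cell '.' (not opp) -> no flip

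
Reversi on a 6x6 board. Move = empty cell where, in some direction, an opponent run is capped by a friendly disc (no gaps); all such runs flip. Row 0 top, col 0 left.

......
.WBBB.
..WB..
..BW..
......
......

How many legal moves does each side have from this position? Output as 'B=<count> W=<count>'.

Answer: B=5 W=7

Derivation:
-- B to move --
(0,0): no bracket -> illegal
(0,1): no bracket -> illegal
(0,2): no bracket -> illegal
(1,0): flips 1 -> legal
(2,0): no bracket -> illegal
(2,1): flips 1 -> legal
(2,4): no bracket -> illegal
(3,1): flips 1 -> legal
(3,4): flips 1 -> legal
(4,2): no bracket -> illegal
(4,3): flips 1 -> legal
(4,4): no bracket -> illegal
B mobility = 5
-- W to move --
(0,1): no bracket -> illegal
(0,2): flips 1 -> legal
(0,3): flips 2 -> legal
(0,4): flips 1 -> legal
(0,5): no bracket -> illegal
(1,5): flips 3 -> legal
(2,1): no bracket -> illegal
(2,4): flips 1 -> legal
(2,5): no bracket -> illegal
(3,1): flips 1 -> legal
(3,4): no bracket -> illegal
(4,1): no bracket -> illegal
(4,2): flips 1 -> legal
(4,3): no bracket -> illegal
W mobility = 7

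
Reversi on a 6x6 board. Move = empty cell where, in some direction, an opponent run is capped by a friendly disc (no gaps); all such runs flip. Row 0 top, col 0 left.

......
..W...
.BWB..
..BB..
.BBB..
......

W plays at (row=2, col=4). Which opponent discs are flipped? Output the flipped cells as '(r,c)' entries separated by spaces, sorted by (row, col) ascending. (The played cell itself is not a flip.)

Dir NW: first cell '.' (not opp) -> no flip
Dir N: first cell '.' (not opp) -> no flip
Dir NE: first cell '.' (not opp) -> no flip
Dir W: opp run (2,3) capped by W -> flip
Dir E: first cell '.' (not opp) -> no flip
Dir SW: opp run (3,3) (4,2), next='.' -> no flip
Dir S: first cell '.' (not opp) -> no flip
Dir SE: first cell '.' (not opp) -> no flip

Answer: (2,3)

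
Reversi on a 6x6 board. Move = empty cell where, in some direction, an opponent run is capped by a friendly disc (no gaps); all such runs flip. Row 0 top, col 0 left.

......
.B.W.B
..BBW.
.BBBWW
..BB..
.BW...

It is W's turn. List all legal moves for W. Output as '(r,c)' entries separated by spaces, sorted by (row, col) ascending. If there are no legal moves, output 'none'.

Answer: (1,2) (2,1) (3,0) (4,0) (5,0) (5,3)

Derivation:
(0,0): no bracket -> illegal
(0,1): no bracket -> illegal
(0,2): no bracket -> illegal
(0,4): no bracket -> illegal
(0,5): no bracket -> illegal
(1,0): no bracket -> illegal
(1,2): flips 4 -> legal
(1,4): no bracket -> illegal
(2,0): no bracket -> illegal
(2,1): flips 2 -> legal
(2,5): no bracket -> illegal
(3,0): flips 3 -> legal
(4,0): flips 2 -> legal
(4,1): no bracket -> illegal
(4,4): no bracket -> illegal
(5,0): flips 1 -> legal
(5,3): flips 3 -> legal
(5,4): no bracket -> illegal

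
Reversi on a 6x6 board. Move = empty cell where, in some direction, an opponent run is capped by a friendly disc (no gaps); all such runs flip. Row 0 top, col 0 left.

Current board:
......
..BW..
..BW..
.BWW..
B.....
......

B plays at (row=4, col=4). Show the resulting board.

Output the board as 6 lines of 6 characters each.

Place B at (4,4); scan 8 dirs for brackets.
Dir NW: opp run (3,3) capped by B -> flip
Dir N: first cell '.' (not opp) -> no flip
Dir NE: first cell '.' (not opp) -> no flip
Dir W: first cell '.' (not opp) -> no flip
Dir E: first cell '.' (not opp) -> no flip
Dir SW: first cell '.' (not opp) -> no flip
Dir S: first cell '.' (not opp) -> no flip
Dir SE: first cell '.' (not opp) -> no flip
All flips: (3,3)

Answer: ......
..BW..
..BW..
.BWB..
B...B.
......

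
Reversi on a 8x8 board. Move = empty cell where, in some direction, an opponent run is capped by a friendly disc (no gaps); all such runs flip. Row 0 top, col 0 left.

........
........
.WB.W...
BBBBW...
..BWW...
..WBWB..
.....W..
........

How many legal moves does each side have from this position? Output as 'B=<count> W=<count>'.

Answer: B=11 W=10

Derivation:
-- B to move --
(1,0): flips 1 -> legal
(1,1): flips 1 -> legal
(1,2): flips 1 -> legal
(1,3): no bracket -> illegal
(1,4): no bracket -> illegal
(1,5): flips 1 -> legal
(2,0): flips 1 -> legal
(2,3): no bracket -> illegal
(2,5): no bracket -> illegal
(3,5): flips 2 -> legal
(4,1): no bracket -> illegal
(4,5): flips 2 -> legal
(5,1): flips 1 -> legal
(5,6): no bracket -> illegal
(6,1): no bracket -> illegal
(6,2): flips 1 -> legal
(6,3): no bracket -> illegal
(6,4): no bracket -> illegal
(6,6): no bracket -> illegal
(7,4): no bracket -> illegal
(7,5): flips 1 -> legal
(7,6): flips 3 -> legal
B mobility = 11
-- W to move --
(1,1): flips 2 -> legal
(1,2): flips 3 -> legal
(1,3): no bracket -> illegal
(2,0): no bracket -> illegal
(2,3): flips 2 -> legal
(4,0): no bracket -> illegal
(4,1): flips 2 -> legal
(4,5): flips 1 -> legal
(4,6): no bracket -> illegal
(5,1): flips 2 -> legal
(5,6): flips 1 -> legal
(6,2): flips 1 -> legal
(6,3): flips 1 -> legal
(6,4): no bracket -> illegal
(6,6): flips 1 -> legal
W mobility = 10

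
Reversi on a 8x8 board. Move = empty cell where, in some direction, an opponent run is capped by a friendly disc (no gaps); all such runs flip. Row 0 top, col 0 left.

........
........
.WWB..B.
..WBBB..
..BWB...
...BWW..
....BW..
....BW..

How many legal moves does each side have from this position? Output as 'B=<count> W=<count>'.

Answer: B=10 W=11

Derivation:
-- B to move --
(1,0): no bracket -> illegal
(1,1): flips 1 -> legal
(1,2): flips 2 -> legal
(1,3): no bracket -> illegal
(2,0): flips 2 -> legal
(3,0): no bracket -> illegal
(3,1): flips 1 -> legal
(4,1): flips 1 -> legal
(4,5): no bracket -> illegal
(4,6): flips 1 -> legal
(5,2): flips 1 -> legal
(5,6): flips 3 -> legal
(6,3): no bracket -> illegal
(6,6): flips 2 -> legal
(7,6): flips 1 -> legal
B mobility = 10
-- W to move --
(1,2): no bracket -> illegal
(1,3): flips 2 -> legal
(1,4): flips 1 -> legal
(1,5): no bracket -> illegal
(1,6): no bracket -> illegal
(1,7): no bracket -> illegal
(2,4): flips 3 -> legal
(2,5): flips 1 -> legal
(2,7): no bracket -> illegal
(3,1): flips 3 -> legal
(3,6): flips 3 -> legal
(3,7): no bracket -> illegal
(4,1): flips 1 -> legal
(4,5): flips 1 -> legal
(4,6): no bracket -> illegal
(5,1): no bracket -> illegal
(5,2): flips 2 -> legal
(6,2): no bracket -> illegal
(6,3): flips 2 -> legal
(7,3): flips 2 -> legal
W mobility = 11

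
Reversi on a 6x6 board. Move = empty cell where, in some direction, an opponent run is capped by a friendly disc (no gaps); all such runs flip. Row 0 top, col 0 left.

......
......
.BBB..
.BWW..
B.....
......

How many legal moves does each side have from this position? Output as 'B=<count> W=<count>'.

-- B to move --
(2,4): no bracket -> illegal
(3,4): flips 2 -> legal
(4,1): flips 1 -> legal
(4,2): flips 1 -> legal
(4,3): flips 2 -> legal
(4,4): flips 1 -> legal
B mobility = 5
-- W to move --
(1,0): flips 1 -> legal
(1,1): flips 1 -> legal
(1,2): flips 1 -> legal
(1,3): flips 1 -> legal
(1,4): flips 1 -> legal
(2,0): no bracket -> illegal
(2,4): no bracket -> illegal
(3,0): flips 1 -> legal
(3,4): no bracket -> illegal
(4,1): no bracket -> illegal
(4,2): no bracket -> illegal
(5,0): no bracket -> illegal
(5,1): no bracket -> illegal
W mobility = 6

Answer: B=5 W=6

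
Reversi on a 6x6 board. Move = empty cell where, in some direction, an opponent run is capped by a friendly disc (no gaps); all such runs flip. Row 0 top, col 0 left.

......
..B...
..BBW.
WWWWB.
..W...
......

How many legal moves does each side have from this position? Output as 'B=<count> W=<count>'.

Answer: B=7 W=7

Derivation:
-- B to move --
(1,3): no bracket -> illegal
(1,4): flips 1 -> legal
(1,5): no bracket -> illegal
(2,0): no bracket -> illegal
(2,1): no bracket -> illegal
(2,5): flips 1 -> legal
(3,5): no bracket -> illegal
(4,0): flips 1 -> legal
(4,1): flips 1 -> legal
(4,3): flips 1 -> legal
(4,4): flips 1 -> legal
(5,1): no bracket -> illegal
(5,2): flips 2 -> legal
(5,3): no bracket -> illegal
B mobility = 7
-- W to move --
(0,1): no bracket -> illegal
(0,2): flips 2 -> legal
(0,3): no bracket -> illegal
(1,1): flips 1 -> legal
(1,3): flips 2 -> legal
(1,4): flips 1 -> legal
(2,1): flips 2 -> legal
(2,5): no bracket -> illegal
(3,5): flips 1 -> legal
(4,3): no bracket -> illegal
(4,4): flips 1 -> legal
(4,5): no bracket -> illegal
W mobility = 7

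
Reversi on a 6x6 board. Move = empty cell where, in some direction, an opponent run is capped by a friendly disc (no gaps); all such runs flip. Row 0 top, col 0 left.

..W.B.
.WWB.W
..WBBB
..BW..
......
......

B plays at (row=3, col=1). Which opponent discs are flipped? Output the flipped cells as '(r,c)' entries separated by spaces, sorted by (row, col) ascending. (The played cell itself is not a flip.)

Answer: (2,2)

Derivation:
Dir NW: first cell '.' (not opp) -> no flip
Dir N: first cell '.' (not opp) -> no flip
Dir NE: opp run (2,2) capped by B -> flip
Dir W: first cell '.' (not opp) -> no flip
Dir E: first cell 'B' (not opp) -> no flip
Dir SW: first cell '.' (not opp) -> no flip
Dir S: first cell '.' (not opp) -> no flip
Dir SE: first cell '.' (not opp) -> no flip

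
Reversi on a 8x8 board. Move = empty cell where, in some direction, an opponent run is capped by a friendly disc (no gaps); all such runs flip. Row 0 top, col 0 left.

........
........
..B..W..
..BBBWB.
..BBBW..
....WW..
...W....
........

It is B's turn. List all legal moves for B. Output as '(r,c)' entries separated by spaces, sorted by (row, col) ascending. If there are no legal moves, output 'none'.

(1,4): flips 1 -> legal
(1,5): no bracket -> illegal
(1,6): flips 1 -> legal
(2,4): no bracket -> illegal
(2,6): flips 1 -> legal
(4,6): flips 1 -> legal
(5,2): no bracket -> illegal
(5,3): no bracket -> illegal
(5,6): flips 1 -> legal
(6,2): no bracket -> illegal
(6,4): flips 1 -> legal
(6,5): flips 1 -> legal
(6,6): flips 1 -> legal
(7,2): flips 3 -> legal
(7,3): no bracket -> illegal
(7,4): no bracket -> illegal

Answer: (1,4) (1,6) (2,6) (4,6) (5,6) (6,4) (6,5) (6,6) (7,2)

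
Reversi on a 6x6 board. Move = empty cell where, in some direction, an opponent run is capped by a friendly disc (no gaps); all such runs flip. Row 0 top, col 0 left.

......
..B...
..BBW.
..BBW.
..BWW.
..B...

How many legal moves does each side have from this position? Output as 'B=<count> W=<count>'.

Answer: B=7 W=7

Derivation:
-- B to move --
(1,3): no bracket -> illegal
(1,4): no bracket -> illegal
(1,5): flips 1 -> legal
(2,5): flips 3 -> legal
(3,5): flips 1 -> legal
(4,5): flips 3 -> legal
(5,3): flips 1 -> legal
(5,4): flips 1 -> legal
(5,5): flips 1 -> legal
B mobility = 7
-- W to move --
(0,1): flips 2 -> legal
(0,2): no bracket -> illegal
(0,3): no bracket -> illegal
(1,1): flips 2 -> legal
(1,3): flips 2 -> legal
(1,4): no bracket -> illegal
(2,1): flips 3 -> legal
(3,1): flips 2 -> legal
(4,1): flips 1 -> legal
(5,1): flips 2 -> legal
(5,3): no bracket -> illegal
W mobility = 7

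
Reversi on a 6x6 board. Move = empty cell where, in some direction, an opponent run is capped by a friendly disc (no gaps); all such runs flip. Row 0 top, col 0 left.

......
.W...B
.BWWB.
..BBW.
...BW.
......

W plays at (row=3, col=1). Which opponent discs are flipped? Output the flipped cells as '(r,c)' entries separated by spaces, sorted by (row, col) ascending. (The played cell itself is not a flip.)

Dir NW: first cell '.' (not opp) -> no flip
Dir N: opp run (2,1) capped by W -> flip
Dir NE: first cell 'W' (not opp) -> no flip
Dir W: first cell '.' (not opp) -> no flip
Dir E: opp run (3,2) (3,3) capped by W -> flip
Dir SW: first cell '.' (not opp) -> no flip
Dir S: first cell '.' (not opp) -> no flip
Dir SE: first cell '.' (not opp) -> no flip

Answer: (2,1) (3,2) (3,3)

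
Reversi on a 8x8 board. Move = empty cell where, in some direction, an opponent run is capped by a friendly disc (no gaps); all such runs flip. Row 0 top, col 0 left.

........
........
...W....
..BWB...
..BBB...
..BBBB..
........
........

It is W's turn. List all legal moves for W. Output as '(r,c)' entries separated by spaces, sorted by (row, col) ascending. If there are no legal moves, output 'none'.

Answer: (3,1) (3,5) (4,1) (4,5) (5,1) (6,3) (6,6)

Derivation:
(2,1): no bracket -> illegal
(2,2): no bracket -> illegal
(2,4): no bracket -> illegal
(2,5): no bracket -> illegal
(3,1): flips 1 -> legal
(3,5): flips 1 -> legal
(4,1): flips 1 -> legal
(4,5): flips 1 -> legal
(4,6): no bracket -> illegal
(5,1): flips 1 -> legal
(5,6): no bracket -> illegal
(6,1): no bracket -> illegal
(6,2): no bracket -> illegal
(6,3): flips 2 -> legal
(6,4): no bracket -> illegal
(6,5): no bracket -> illegal
(6,6): flips 2 -> legal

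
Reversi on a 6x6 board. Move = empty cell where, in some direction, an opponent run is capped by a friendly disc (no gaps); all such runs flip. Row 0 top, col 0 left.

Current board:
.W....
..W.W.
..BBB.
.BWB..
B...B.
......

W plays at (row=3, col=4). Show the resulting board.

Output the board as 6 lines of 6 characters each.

Place W at (3,4); scan 8 dirs for brackets.
Dir NW: opp run (2,3) capped by W -> flip
Dir N: opp run (2,4) capped by W -> flip
Dir NE: first cell '.' (not opp) -> no flip
Dir W: opp run (3,3) capped by W -> flip
Dir E: first cell '.' (not opp) -> no flip
Dir SW: first cell '.' (not opp) -> no flip
Dir S: opp run (4,4), next='.' -> no flip
Dir SE: first cell '.' (not opp) -> no flip
All flips: (2,3) (2,4) (3,3)

Answer: .W....
..W.W.
..BWW.
.BWWW.
B...B.
......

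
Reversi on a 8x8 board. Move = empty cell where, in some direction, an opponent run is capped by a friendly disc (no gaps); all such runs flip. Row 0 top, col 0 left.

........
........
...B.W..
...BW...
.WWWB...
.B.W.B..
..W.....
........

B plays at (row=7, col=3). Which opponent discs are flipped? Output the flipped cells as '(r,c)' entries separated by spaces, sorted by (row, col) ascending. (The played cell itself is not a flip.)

Answer: (6,2)

Derivation:
Dir NW: opp run (6,2) capped by B -> flip
Dir N: first cell '.' (not opp) -> no flip
Dir NE: first cell '.' (not opp) -> no flip
Dir W: first cell '.' (not opp) -> no flip
Dir E: first cell '.' (not opp) -> no flip
Dir SW: edge -> no flip
Dir S: edge -> no flip
Dir SE: edge -> no flip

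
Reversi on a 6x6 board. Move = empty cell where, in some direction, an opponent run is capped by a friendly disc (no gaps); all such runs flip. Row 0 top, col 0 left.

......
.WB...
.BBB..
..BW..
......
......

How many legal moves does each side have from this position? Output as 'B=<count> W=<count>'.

-- B to move --
(0,0): flips 1 -> legal
(0,1): flips 1 -> legal
(0,2): no bracket -> illegal
(1,0): flips 1 -> legal
(2,0): no bracket -> illegal
(2,4): no bracket -> illegal
(3,4): flips 1 -> legal
(4,2): no bracket -> illegal
(4,3): flips 1 -> legal
(4,4): flips 1 -> legal
B mobility = 6
-- W to move --
(0,1): no bracket -> illegal
(0,2): no bracket -> illegal
(0,3): no bracket -> illegal
(1,0): no bracket -> illegal
(1,3): flips 2 -> legal
(1,4): no bracket -> illegal
(2,0): no bracket -> illegal
(2,4): no bracket -> illegal
(3,0): no bracket -> illegal
(3,1): flips 2 -> legal
(3,4): no bracket -> illegal
(4,1): no bracket -> illegal
(4,2): no bracket -> illegal
(4,3): no bracket -> illegal
W mobility = 2

Answer: B=6 W=2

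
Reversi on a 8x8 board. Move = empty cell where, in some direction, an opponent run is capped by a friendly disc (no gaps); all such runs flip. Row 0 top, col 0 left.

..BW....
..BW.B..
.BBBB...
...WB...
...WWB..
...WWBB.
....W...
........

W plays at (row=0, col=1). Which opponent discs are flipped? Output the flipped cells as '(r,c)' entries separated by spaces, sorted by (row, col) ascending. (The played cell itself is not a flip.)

Dir NW: edge -> no flip
Dir N: edge -> no flip
Dir NE: edge -> no flip
Dir W: first cell '.' (not opp) -> no flip
Dir E: opp run (0,2) capped by W -> flip
Dir SW: first cell '.' (not opp) -> no flip
Dir S: first cell '.' (not opp) -> no flip
Dir SE: opp run (1,2) (2,3) (3,4) (4,5) (5,6), next='.' -> no flip

Answer: (0,2)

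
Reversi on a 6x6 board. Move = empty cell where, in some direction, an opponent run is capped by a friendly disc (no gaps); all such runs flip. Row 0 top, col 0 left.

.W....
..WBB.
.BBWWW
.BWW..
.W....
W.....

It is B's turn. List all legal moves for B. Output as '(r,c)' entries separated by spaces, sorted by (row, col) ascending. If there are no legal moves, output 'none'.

(0,0): no bracket -> illegal
(0,2): flips 1 -> legal
(0,3): flips 1 -> legal
(1,0): no bracket -> illegal
(1,1): flips 1 -> legal
(1,5): no bracket -> illegal
(3,0): no bracket -> illegal
(3,4): flips 3 -> legal
(3,5): flips 1 -> legal
(4,0): no bracket -> illegal
(4,2): flips 1 -> legal
(4,3): flips 3 -> legal
(4,4): flips 1 -> legal
(5,1): flips 1 -> legal
(5,2): no bracket -> illegal

Answer: (0,2) (0,3) (1,1) (3,4) (3,5) (4,2) (4,3) (4,4) (5,1)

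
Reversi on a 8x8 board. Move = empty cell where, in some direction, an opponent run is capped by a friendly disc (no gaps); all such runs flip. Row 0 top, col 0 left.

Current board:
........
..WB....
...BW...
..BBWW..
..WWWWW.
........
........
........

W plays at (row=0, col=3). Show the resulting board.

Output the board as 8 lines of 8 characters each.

Place W at (0,3); scan 8 dirs for brackets.
Dir NW: edge -> no flip
Dir N: edge -> no flip
Dir NE: edge -> no flip
Dir W: first cell '.' (not opp) -> no flip
Dir E: first cell '.' (not opp) -> no flip
Dir SW: first cell 'W' (not opp) -> no flip
Dir S: opp run (1,3) (2,3) (3,3) capped by W -> flip
Dir SE: first cell '.' (not opp) -> no flip
All flips: (1,3) (2,3) (3,3)

Answer: ...W....
..WW....
...WW...
..BWWW..
..WWWWW.
........
........
........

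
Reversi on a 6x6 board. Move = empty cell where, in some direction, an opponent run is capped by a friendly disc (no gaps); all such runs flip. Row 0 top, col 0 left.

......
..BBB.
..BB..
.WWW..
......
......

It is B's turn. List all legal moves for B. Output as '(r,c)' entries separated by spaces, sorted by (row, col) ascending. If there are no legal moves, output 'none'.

Answer: (4,0) (4,1) (4,2) (4,3) (4,4)

Derivation:
(2,0): no bracket -> illegal
(2,1): no bracket -> illegal
(2,4): no bracket -> illegal
(3,0): no bracket -> illegal
(3,4): no bracket -> illegal
(4,0): flips 1 -> legal
(4,1): flips 1 -> legal
(4,2): flips 1 -> legal
(4,3): flips 1 -> legal
(4,4): flips 1 -> legal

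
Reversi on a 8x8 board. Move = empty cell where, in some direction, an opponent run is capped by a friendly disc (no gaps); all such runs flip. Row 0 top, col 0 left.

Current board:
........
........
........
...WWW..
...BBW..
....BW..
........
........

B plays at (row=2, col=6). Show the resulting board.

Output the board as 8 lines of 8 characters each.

Answer: ........
........
......B.
...WWB..
...BBW..
....BW..
........
........

Derivation:
Place B at (2,6); scan 8 dirs for brackets.
Dir NW: first cell '.' (not opp) -> no flip
Dir N: first cell '.' (not opp) -> no flip
Dir NE: first cell '.' (not opp) -> no flip
Dir W: first cell '.' (not opp) -> no flip
Dir E: first cell '.' (not opp) -> no flip
Dir SW: opp run (3,5) capped by B -> flip
Dir S: first cell '.' (not opp) -> no flip
Dir SE: first cell '.' (not opp) -> no flip
All flips: (3,5)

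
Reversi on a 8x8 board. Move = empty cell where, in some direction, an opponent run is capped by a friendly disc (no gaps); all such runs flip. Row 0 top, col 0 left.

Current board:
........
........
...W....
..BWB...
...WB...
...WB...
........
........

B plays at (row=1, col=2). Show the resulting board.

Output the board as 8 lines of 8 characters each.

Answer: ........
..B.....
...B....
..BWB...
...WB...
...WB...
........
........

Derivation:
Place B at (1,2); scan 8 dirs for brackets.
Dir NW: first cell '.' (not opp) -> no flip
Dir N: first cell '.' (not opp) -> no flip
Dir NE: first cell '.' (not opp) -> no flip
Dir W: first cell '.' (not opp) -> no flip
Dir E: first cell '.' (not opp) -> no flip
Dir SW: first cell '.' (not opp) -> no flip
Dir S: first cell '.' (not opp) -> no flip
Dir SE: opp run (2,3) capped by B -> flip
All flips: (2,3)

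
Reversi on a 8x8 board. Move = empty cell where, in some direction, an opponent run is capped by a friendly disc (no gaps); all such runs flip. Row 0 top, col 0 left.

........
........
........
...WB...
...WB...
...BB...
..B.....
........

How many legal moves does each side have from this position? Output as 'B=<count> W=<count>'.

Answer: B=5 W=6

Derivation:
-- B to move --
(2,2): flips 1 -> legal
(2,3): flips 2 -> legal
(2,4): no bracket -> illegal
(3,2): flips 2 -> legal
(4,2): flips 1 -> legal
(5,2): flips 1 -> legal
B mobility = 5
-- W to move --
(2,3): no bracket -> illegal
(2,4): no bracket -> illegal
(2,5): flips 1 -> legal
(3,5): flips 1 -> legal
(4,2): no bracket -> illegal
(4,5): flips 1 -> legal
(5,1): no bracket -> illegal
(5,2): no bracket -> illegal
(5,5): flips 1 -> legal
(6,1): no bracket -> illegal
(6,3): flips 1 -> legal
(6,4): no bracket -> illegal
(6,5): flips 1 -> legal
(7,1): no bracket -> illegal
(7,2): no bracket -> illegal
(7,3): no bracket -> illegal
W mobility = 6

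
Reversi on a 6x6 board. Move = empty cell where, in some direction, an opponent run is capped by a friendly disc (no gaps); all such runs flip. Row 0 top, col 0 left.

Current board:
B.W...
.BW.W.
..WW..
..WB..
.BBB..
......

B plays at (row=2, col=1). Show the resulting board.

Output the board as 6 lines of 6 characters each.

Answer: B.W...
.BW.W.
.BWW..
..BB..
.BBB..
......

Derivation:
Place B at (2,1); scan 8 dirs for brackets.
Dir NW: first cell '.' (not opp) -> no flip
Dir N: first cell 'B' (not opp) -> no flip
Dir NE: opp run (1,2), next='.' -> no flip
Dir W: first cell '.' (not opp) -> no flip
Dir E: opp run (2,2) (2,3), next='.' -> no flip
Dir SW: first cell '.' (not opp) -> no flip
Dir S: first cell '.' (not opp) -> no flip
Dir SE: opp run (3,2) capped by B -> flip
All flips: (3,2)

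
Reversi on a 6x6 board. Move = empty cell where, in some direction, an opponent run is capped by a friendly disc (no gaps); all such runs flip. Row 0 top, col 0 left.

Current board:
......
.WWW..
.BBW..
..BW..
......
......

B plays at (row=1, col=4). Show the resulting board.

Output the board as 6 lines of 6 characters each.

Answer: ......
.WWWB.
.BBB..
..BW..
......
......

Derivation:
Place B at (1,4); scan 8 dirs for brackets.
Dir NW: first cell '.' (not opp) -> no flip
Dir N: first cell '.' (not opp) -> no flip
Dir NE: first cell '.' (not opp) -> no flip
Dir W: opp run (1,3) (1,2) (1,1), next='.' -> no flip
Dir E: first cell '.' (not opp) -> no flip
Dir SW: opp run (2,3) capped by B -> flip
Dir S: first cell '.' (not opp) -> no flip
Dir SE: first cell '.' (not opp) -> no flip
All flips: (2,3)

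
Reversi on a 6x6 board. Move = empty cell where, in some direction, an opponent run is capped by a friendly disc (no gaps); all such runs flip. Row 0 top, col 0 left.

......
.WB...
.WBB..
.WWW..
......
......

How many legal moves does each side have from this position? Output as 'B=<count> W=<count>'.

Answer: B=9 W=5

Derivation:
-- B to move --
(0,0): flips 1 -> legal
(0,1): no bracket -> illegal
(0,2): no bracket -> illegal
(1,0): flips 1 -> legal
(2,0): flips 1 -> legal
(2,4): no bracket -> illegal
(3,0): flips 1 -> legal
(3,4): no bracket -> illegal
(4,0): flips 1 -> legal
(4,1): flips 1 -> legal
(4,2): flips 1 -> legal
(4,3): flips 1 -> legal
(4,4): flips 1 -> legal
B mobility = 9
-- W to move --
(0,1): no bracket -> illegal
(0,2): flips 2 -> legal
(0,3): flips 1 -> legal
(1,3): flips 3 -> legal
(1,4): flips 1 -> legal
(2,4): flips 2 -> legal
(3,4): no bracket -> illegal
W mobility = 5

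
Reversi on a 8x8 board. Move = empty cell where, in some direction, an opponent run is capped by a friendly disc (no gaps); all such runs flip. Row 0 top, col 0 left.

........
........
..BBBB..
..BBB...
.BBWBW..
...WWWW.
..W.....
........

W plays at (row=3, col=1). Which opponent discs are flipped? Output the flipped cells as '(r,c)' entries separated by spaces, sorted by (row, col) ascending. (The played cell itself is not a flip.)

Dir NW: first cell '.' (not opp) -> no flip
Dir N: first cell '.' (not opp) -> no flip
Dir NE: opp run (2,2), next='.' -> no flip
Dir W: first cell '.' (not opp) -> no flip
Dir E: opp run (3,2) (3,3) (3,4), next='.' -> no flip
Dir SW: first cell '.' (not opp) -> no flip
Dir S: opp run (4,1), next='.' -> no flip
Dir SE: opp run (4,2) capped by W -> flip

Answer: (4,2)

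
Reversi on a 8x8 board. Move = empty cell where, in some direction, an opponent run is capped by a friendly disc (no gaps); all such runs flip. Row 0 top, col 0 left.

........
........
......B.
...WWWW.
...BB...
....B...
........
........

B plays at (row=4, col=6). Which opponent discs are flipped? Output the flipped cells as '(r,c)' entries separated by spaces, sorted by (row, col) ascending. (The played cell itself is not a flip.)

Answer: (3,6)

Derivation:
Dir NW: opp run (3,5), next='.' -> no flip
Dir N: opp run (3,6) capped by B -> flip
Dir NE: first cell '.' (not opp) -> no flip
Dir W: first cell '.' (not opp) -> no flip
Dir E: first cell '.' (not opp) -> no flip
Dir SW: first cell '.' (not opp) -> no flip
Dir S: first cell '.' (not opp) -> no flip
Dir SE: first cell '.' (not opp) -> no flip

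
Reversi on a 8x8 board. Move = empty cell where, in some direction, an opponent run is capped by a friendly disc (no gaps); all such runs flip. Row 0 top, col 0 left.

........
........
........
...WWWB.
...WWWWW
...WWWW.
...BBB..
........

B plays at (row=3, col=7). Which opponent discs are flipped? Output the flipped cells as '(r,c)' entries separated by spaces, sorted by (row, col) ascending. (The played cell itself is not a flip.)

Dir NW: first cell '.' (not opp) -> no flip
Dir N: first cell '.' (not opp) -> no flip
Dir NE: edge -> no flip
Dir W: first cell 'B' (not opp) -> no flip
Dir E: edge -> no flip
Dir SW: opp run (4,6) (5,5) capped by B -> flip
Dir S: opp run (4,7), next='.' -> no flip
Dir SE: edge -> no flip

Answer: (4,6) (5,5)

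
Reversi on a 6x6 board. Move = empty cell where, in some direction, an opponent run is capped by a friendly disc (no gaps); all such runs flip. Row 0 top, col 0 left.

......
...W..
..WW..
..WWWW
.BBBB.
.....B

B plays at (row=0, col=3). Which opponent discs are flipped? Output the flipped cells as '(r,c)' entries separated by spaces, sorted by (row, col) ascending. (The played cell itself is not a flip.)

Dir NW: edge -> no flip
Dir N: edge -> no flip
Dir NE: edge -> no flip
Dir W: first cell '.' (not opp) -> no flip
Dir E: first cell '.' (not opp) -> no flip
Dir SW: first cell '.' (not opp) -> no flip
Dir S: opp run (1,3) (2,3) (3,3) capped by B -> flip
Dir SE: first cell '.' (not opp) -> no flip

Answer: (1,3) (2,3) (3,3)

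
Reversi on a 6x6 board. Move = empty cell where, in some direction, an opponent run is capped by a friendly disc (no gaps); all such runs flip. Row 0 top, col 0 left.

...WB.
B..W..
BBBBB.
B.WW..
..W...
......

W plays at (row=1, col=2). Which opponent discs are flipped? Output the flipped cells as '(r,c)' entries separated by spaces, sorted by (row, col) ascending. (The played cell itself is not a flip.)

Answer: (2,2)

Derivation:
Dir NW: first cell '.' (not opp) -> no flip
Dir N: first cell '.' (not opp) -> no flip
Dir NE: first cell 'W' (not opp) -> no flip
Dir W: first cell '.' (not opp) -> no flip
Dir E: first cell 'W' (not opp) -> no flip
Dir SW: opp run (2,1) (3,0), next=edge -> no flip
Dir S: opp run (2,2) capped by W -> flip
Dir SE: opp run (2,3), next='.' -> no flip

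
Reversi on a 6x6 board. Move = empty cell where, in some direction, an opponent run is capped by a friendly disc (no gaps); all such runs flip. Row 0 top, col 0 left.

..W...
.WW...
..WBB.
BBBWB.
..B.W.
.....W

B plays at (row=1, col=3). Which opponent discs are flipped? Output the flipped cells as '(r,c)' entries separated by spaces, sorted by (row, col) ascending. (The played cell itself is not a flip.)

Answer: (2,2)

Derivation:
Dir NW: opp run (0,2), next=edge -> no flip
Dir N: first cell '.' (not opp) -> no flip
Dir NE: first cell '.' (not opp) -> no flip
Dir W: opp run (1,2) (1,1), next='.' -> no flip
Dir E: first cell '.' (not opp) -> no flip
Dir SW: opp run (2,2) capped by B -> flip
Dir S: first cell 'B' (not opp) -> no flip
Dir SE: first cell 'B' (not opp) -> no flip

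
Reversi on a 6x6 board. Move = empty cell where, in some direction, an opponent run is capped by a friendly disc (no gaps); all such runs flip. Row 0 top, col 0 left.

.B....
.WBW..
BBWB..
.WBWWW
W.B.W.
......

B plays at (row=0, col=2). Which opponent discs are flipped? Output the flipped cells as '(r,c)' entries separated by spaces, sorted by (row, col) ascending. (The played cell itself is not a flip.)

Answer: (1,1)

Derivation:
Dir NW: edge -> no flip
Dir N: edge -> no flip
Dir NE: edge -> no flip
Dir W: first cell 'B' (not opp) -> no flip
Dir E: first cell '.' (not opp) -> no flip
Dir SW: opp run (1,1) capped by B -> flip
Dir S: first cell 'B' (not opp) -> no flip
Dir SE: opp run (1,3), next='.' -> no flip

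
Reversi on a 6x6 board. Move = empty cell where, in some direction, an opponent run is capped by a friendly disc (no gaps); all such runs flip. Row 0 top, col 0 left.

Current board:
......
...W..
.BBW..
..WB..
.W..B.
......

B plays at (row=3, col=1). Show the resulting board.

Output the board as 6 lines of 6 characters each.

Answer: ......
...W..
.BBW..
.BBB..
.W..B.
......

Derivation:
Place B at (3,1); scan 8 dirs for brackets.
Dir NW: first cell '.' (not opp) -> no flip
Dir N: first cell 'B' (not opp) -> no flip
Dir NE: first cell 'B' (not opp) -> no flip
Dir W: first cell '.' (not opp) -> no flip
Dir E: opp run (3,2) capped by B -> flip
Dir SW: first cell '.' (not opp) -> no flip
Dir S: opp run (4,1), next='.' -> no flip
Dir SE: first cell '.' (not opp) -> no flip
All flips: (3,2)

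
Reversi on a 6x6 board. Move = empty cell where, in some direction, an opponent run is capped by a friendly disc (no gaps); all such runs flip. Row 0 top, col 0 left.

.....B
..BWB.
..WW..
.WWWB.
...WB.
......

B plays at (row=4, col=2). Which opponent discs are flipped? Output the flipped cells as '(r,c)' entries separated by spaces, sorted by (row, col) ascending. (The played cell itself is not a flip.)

Answer: (2,2) (3,2) (4,3)

Derivation:
Dir NW: opp run (3,1), next='.' -> no flip
Dir N: opp run (3,2) (2,2) capped by B -> flip
Dir NE: opp run (3,3), next='.' -> no flip
Dir W: first cell '.' (not opp) -> no flip
Dir E: opp run (4,3) capped by B -> flip
Dir SW: first cell '.' (not opp) -> no flip
Dir S: first cell '.' (not opp) -> no flip
Dir SE: first cell '.' (not opp) -> no flip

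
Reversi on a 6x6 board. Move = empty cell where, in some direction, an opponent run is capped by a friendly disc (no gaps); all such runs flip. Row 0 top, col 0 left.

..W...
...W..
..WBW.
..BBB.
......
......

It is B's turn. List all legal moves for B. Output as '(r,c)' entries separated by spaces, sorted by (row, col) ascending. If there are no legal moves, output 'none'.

Answer: (0,3) (1,1) (1,2) (1,4) (1,5) (2,1) (2,5)

Derivation:
(0,1): no bracket -> illegal
(0,3): flips 1 -> legal
(0,4): no bracket -> illegal
(1,1): flips 1 -> legal
(1,2): flips 1 -> legal
(1,4): flips 1 -> legal
(1,5): flips 1 -> legal
(2,1): flips 1 -> legal
(2,5): flips 1 -> legal
(3,1): no bracket -> illegal
(3,5): no bracket -> illegal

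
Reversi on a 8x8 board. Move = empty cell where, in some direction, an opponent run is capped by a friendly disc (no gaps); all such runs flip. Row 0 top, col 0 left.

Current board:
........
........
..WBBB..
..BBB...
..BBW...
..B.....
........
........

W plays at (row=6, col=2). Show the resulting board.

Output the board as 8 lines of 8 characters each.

Place W at (6,2); scan 8 dirs for brackets.
Dir NW: first cell '.' (not opp) -> no flip
Dir N: opp run (5,2) (4,2) (3,2) capped by W -> flip
Dir NE: first cell '.' (not opp) -> no flip
Dir W: first cell '.' (not opp) -> no flip
Dir E: first cell '.' (not opp) -> no flip
Dir SW: first cell '.' (not opp) -> no flip
Dir S: first cell '.' (not opp) -> no flip
Dir SE: first cell '.' (not opp) -> no flip
All flips: (3,2) (4,2) (5,2)

Answer: ........
........
..WBBB..
..WBB...
..WBW...
..W.....
..W.....
........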